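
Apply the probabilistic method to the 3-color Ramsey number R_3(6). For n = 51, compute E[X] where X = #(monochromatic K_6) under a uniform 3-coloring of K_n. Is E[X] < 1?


E[X] = C(51, 6) · 3^{1 − 15} = 18009460 · 3^{−14} = 18009460/4782969.
As a reduced fraction: E[X] = 18009460/4782969 ≈ 3.765331.
Is E[X] < 1? NO.
Since E[X] ≥ 1, the first-moment bound is inconclusive at n = 51; it does NOT by itself certify R_3(6) > 51.

E[X] = 18009460/4782969 ≈ 3.765331; E[X] ≥ 1; first-moment method inconclusive here.


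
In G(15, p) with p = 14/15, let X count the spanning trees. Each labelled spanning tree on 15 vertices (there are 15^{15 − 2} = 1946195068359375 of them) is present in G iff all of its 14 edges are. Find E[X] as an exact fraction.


K_15 has 15^{15 − 2} = 1946195068359375 labelled spanning trees.
For each such spanning tree H, let X_H = 1 if all 14 edges of H are present in G. Then P[X_H = 1] = p^{14} = (14/15)^{14} = 11112006825558016/29192926025390625.
By linearity of expectation: E[X] = Σ_H E[X_H] = 1946195068359375 · p^{14} = 1946195068359375 · 11112006825558016/29192926025390625 = 11112006825558016/15.
Numerically: E[X] ≈ 7.408e+14.

E[X] = 1946195068359375 · (14/15)^{14} = 11112006825558016/15 ≈ 7.408e+14.


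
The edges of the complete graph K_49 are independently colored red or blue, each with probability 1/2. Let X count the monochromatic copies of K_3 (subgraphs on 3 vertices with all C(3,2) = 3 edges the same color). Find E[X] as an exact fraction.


Let X = Σ_S X_S over the C(49, 3) = 18424 subsets S of size 3, where X_S = 1 if the K_3 on S is monochromatic.
For a fixed S, the K_3 on S has C(3, 2) = 3 edges. P[all 3 edges red] = (1/2)^3, and likewise for blue, so P[monochromatic] = 2·(1/2)^3 = 2^{1 − 3} = 1/4.
By linearity: E[X] = C(49, 3) · 2^{1 − 3} = 18424 · 1/4 = 4606.
Numerically: E[X] ≈ 4606.00000.

E[X] = C(49,3)·2^(1−C(3,2)) = 4606 ≈ 4606.00000.


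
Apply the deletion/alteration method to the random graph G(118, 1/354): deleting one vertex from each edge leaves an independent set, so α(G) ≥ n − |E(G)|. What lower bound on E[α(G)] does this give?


E[|E(G)|] = C(118, 2)·p = 6903 · (1/354) = 39/2.
E[α(G)] ≥ n − E[|E(G)|] = 118 − 39/2 = 197/2.
Numerically: ≈ 98.5000.
(This is only a lower bound; the true E[α(G)] may be larger.)

E[α(G)] ≥ 197/2 ≈ 98.5000.


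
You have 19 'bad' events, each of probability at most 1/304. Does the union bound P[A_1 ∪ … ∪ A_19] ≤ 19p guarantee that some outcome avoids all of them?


Union bound: P[∪_{i=1}^{19} A_i] ≤ Σ_i P[A_i] ≤ 19·p = 19·(1/304) = 1/16.
Numerically: 1/16 ≈ 0.062500.
Is 1/16 < 1? YES.
Since P[∪ A_i] ≤ 1/16 < 1, the complement has P[∩ A_i^c] ≥ 1 − 1/16 = 15/16 > 0, so some outcome avoids every A_i.

19·p = 1/16 ≈ 0.062500; existence CERTIFIED by the union bound.


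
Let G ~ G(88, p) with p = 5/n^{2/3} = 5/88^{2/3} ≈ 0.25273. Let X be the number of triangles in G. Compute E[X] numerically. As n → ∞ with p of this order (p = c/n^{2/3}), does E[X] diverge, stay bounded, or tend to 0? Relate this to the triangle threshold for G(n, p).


Number of potential triangles: C(88, 3) = 109736.
Each occurs with probability p³ ≈ (0.25273)³ ≈ 1.6141529e-02.
By linearity: E[X] = C(88, 3)·p³ ≈ 109736 · 1.6141529e-02 ≈ 1771.30682.
Since α = 2/3 < 1, p = c/n^{2/3} ≫ 1/n is above the triangle threshold p ~ 1/n. Asymptotically E[X] ~ (c³/6)·n^{3(1−α)} = (5³/6)·n^{1} → ∞; triangles are abundant w.h.p.

E[X] ≈ 1771.30682; in regime p = Θ(1/n^{2/3}) E[X] diverges (above the triangle threshold p ~ 1/n).


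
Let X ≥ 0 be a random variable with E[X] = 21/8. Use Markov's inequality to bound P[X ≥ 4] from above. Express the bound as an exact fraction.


μ = E[X] = 21/8, a = 4.
Markov: P[X ≥ 4] ≤ μ/a = (21/8)/4 = 21/32.
Numerically: ≈ 0.6562.
(Since a = 4 > μ = 2.6250, the bound 21/32 is < 1 and informative.)

P[X ≥ 4] ≤ 21/32 ≈ 0.6562.


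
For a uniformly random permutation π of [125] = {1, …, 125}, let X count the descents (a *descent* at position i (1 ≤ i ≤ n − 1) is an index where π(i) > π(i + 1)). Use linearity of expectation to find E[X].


Write X = Σ X_I over i = 1, …, 124, with X_I the indicator of one descent.
There are 124 indicators.
For each fixed i, the pair (π(i), π(i+1)) is a uniformly random ordered pair of distinct values from {1, …, 125}; by symmetry P[π(i) > π(i+1)] = 1/2.
By linearity: E[X] = 124 · (1/2) = (125 − 1) · (1/2) = 62 ≈ 62.000000.

E[X] = 62 = 62.000000.


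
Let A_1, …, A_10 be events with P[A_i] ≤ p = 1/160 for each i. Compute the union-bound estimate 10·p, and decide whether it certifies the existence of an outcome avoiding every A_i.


Union bound: P[∪_{i=1}^{10} A_i] ≤ Σ_i P[A_i] ≤ 10·p = 10·(1/160) = 1/16.
Numerically: 1/16 ≈ 0.062500.
Is 1/16 < 1? YES.
Since P[∪ A_i] ≤ 1/16 < 1, the complement has P[∩ A_i^c] ≥ 1 − 1/16 = 15/16 > 0, so some outcome avoids every A_i.

10·p = 1/16 ≈ 0.062500; existence CERTIFIED by the union bound.


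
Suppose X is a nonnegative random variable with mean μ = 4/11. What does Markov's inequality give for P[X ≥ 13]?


μ = E[X] = 4/11, a = 13.
Markov: P[X ≥ 13] ≤ μ/a = (4/11)/13 = 4/143.
Numerically: ≈ 0.02797.
(Since a = 13 > μ = 0.36364, the bound 4/143 is < 1 and informative.)

P[X ≥ 13] ≤ 4/143 ≈ 0.02797.


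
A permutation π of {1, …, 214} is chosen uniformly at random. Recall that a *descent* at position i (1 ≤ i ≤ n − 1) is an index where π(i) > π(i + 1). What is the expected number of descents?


Write X = Σ X_I over i = 1, …, 213, with X_I the indicator of one descent.
There are 213 indicators.
For each fixed i, the pair (π(i), π(i+1)) is a uniformly random ordered pair of distinct values from {1, …, 214}; by symmetry P[π(i) > π(i+1)] = 1/2.
By linearity: E[X] = 213 · (1/2) = (214 − 1) · (1/2) = 213/2 ≈ 106.50000.

E[X] = 213/2 = 106.50000.


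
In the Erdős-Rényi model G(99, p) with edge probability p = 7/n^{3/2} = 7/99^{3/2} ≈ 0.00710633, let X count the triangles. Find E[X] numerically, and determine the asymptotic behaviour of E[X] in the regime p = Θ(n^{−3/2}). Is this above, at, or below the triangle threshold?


Number of potential triangles: C(99, 3) = 156849.
Each occurs with probability p³ ≈ (0.00710633)³ ≈ 3.58868835e-07.
By linearity: E[X] = C(99, 3)·p³ ≈ 156849 · 3.58868835e-07 ≈ 0.056288.
Since α = 3/2 > 1, p = c/n^{3/2} = o(1/n) is below the triangle threshold p ~ 1/n. Asymptotically E[X] ~ (c³/6)·n^{3(1−α)} = (7³/6)·n^{-1.5} → 0, so by Markov's inequality G has no triangles w.h.p.

E[X] ≈ 0.056288; in regime p = Θ(1/n^{3/2}) E[X] tends to 0 (below the triangle threshold p ~ 1/n).


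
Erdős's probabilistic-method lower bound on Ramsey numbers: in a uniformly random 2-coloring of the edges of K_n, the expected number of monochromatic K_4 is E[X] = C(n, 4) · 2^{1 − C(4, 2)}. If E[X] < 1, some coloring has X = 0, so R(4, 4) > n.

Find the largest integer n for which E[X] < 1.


We need C(n, 4) · 2^{1 − 6} < 1, i.e. C(n, 4) < 2^{6 − 1} = 32.
Check values of n near the boundary:
  n = 4: C(4, 4) = 1; 1 < 32? YES
  n = 5: C(5, 4) = 5; 5 < 32? YES
  n = 6: C(6, 4) = 15; 15 < 32? YES
  n = 7: C(7, 4) = 35; 35 < 32? NO
The largest n with C(n, 4) < 32 is n = 6 (where E[X] = 15/32 ≈ 0.468750). Hence R(4, 4) > 6, i.e. R(4, 4) ≥ 7.

Largest n = 6; hence R(4, 4) > 6.


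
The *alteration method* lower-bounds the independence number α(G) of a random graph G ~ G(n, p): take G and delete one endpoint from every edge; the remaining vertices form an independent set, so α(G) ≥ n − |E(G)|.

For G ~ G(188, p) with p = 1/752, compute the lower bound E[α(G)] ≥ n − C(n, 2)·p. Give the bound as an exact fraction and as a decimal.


E[|E(G)|] = C(188, 2)·p = 17578 · (1/752) = 187/8.
E[α(G)] ≥ n − E[|E(G)|] = 188 − 187/8 = 1317/8.
Numerically: ≈ 164.6250.
(This is only a lower bound; the true E[α(G)] may be larger.)

E[α(G)] ≥ 1317/8 ≈ 164.6250.


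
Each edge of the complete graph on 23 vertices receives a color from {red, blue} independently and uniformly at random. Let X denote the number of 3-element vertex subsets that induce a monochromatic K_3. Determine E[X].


Let X = Σ_S X_S over the C(23, 3) = 1771 subsets S of size 3, where X_S = 1 if the K_3 on S is monochromatic.
For a fixed S, the K_3 on S has C(3, 2) = 3 edges. P[all 3 edges red] = (1/2)^3, and likewise for blue, so P[monochromatic] = 2·(1/2)^3 = 2^{1 − 3} = 1/4.
Summing: E[X] = C(23, 3) · 2^{1 − 3} = 1771 · 1/4 = 1771/4.
Numerically: E[X] ≈ 442.75000.

E[X] = C(23,3)·2^(1−C(3,2)) = 1771/4 ≈ 442.75000.


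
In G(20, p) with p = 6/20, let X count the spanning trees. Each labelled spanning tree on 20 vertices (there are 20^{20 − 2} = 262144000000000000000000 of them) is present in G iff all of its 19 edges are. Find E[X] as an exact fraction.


K_20 has 20^{20 − 2} = 262144000000000000000000 labelled spanning trees.
For each such spanning tree H, let X_H = 1 if all 19 edges of H are present in G. Then P[X_H = 1] = p^{19} = (3/10)^{19} = 1162261467/10000000000000000000.
By linearity: E[X] = Σ_H E[X_H] = 262144000000000000000000 · p^{19} = 262144000000000000000000 · 1162261467/10000000000000000000 = 152339935002624/5.
Numerically: E[X] ≈ 3.05e+13.

E[X] = 262144000000000000000000 · (3/10)^{19} = 152339935002624/5 ≈ 3.05e+13.


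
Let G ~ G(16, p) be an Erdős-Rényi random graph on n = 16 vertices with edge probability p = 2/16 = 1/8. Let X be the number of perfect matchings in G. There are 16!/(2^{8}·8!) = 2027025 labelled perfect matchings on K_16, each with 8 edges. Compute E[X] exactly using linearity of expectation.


K_16 has 16!/(2^{8}·8!) = 2027025 labelled perfect matchings.
For each such perfect matching H, let X_H = 1 if all 8 edges of H are present in G. Then P[X_H = 1] = p^{8} = (1/8)^{8} = 1/16777216.
By linearity: E[X] = Σ_H E[X_H] = 2027025 · p^{8} = 2027025 · 1/16777216 = 2027025/16777216.
Numerically: E[X] ≈ 0.1208.

E[X] = 2027025 · (1/8)^{8} = 2027025/16777216 ≈ 0.1208.


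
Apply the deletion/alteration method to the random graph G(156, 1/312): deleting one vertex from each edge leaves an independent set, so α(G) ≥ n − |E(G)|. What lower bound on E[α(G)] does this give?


E[|E(G)|] = C(156, 2)·p = 12090 · (1/312) = 155/4.
E[α(G)] ≥ n − E[|E(G)|] = 156 − 155/4 = 469/4.
Numerically: ≈ 117.250000.
(This is only a lower bound; the true E[α(G)] may be larger.)

E[α(G)] ≥ 469/4 ≈ 117.250000.


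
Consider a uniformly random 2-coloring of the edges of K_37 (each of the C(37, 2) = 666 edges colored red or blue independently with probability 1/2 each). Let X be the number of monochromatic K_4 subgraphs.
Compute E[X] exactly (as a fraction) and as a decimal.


Let X = Σ_S X_S over the C(37, 4) = 66045 subsets S of size 4, where X_S = 1 if the K_4 on S is monochromatic.
For a fixed S, the K_4 on S has C(4, 2) = 6 edges. P[all 6 edges red] = (1/2)^6, and likewise for blue, so P[monochromatic] = 2·(1/2)^6 = 2^{1 − 6} = 1/32.
By linearity of expectation: E[X] = C(37, 4) · 2^{1 − 6} = 66045 · 1/32 = 66045/32.
Numerically: E[X] ≈ 2063.90625.

E[X] = C(37,4)·2^(1−C(4,2)) = 66045/32 ≈ 2063.90625.


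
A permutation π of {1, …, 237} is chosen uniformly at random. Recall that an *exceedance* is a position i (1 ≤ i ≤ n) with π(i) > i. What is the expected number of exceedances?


Write X = Σ_{i=1}^{237} X_i, where X_i = 1_{π(i) > i}.
For each fixed i, π(i) is uniform over {1, …, 237} (marginal of a uniform permutation), so P[π(i) > i] = (n − i)/n. Summing: Σ_{i=1}^{237} (n − i)/n = (0 + 1 + … + 236)/237 = 237(237 − 1)/(2·237) = (237 − 1)/2.
Hence E[X] = Σ_{i=1}^{237} (237 − i)/237 = 118 ≈ 118.00000.

E[X] = 118 = 118.00000.


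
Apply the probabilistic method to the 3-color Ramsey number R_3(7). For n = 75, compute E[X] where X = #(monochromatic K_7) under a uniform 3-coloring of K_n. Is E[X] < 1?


E[X] = C(75, 7) · 3^{1 − 21} = 1984829850 · 3^{−20} = 1984829850/3486784401.
As a reduced fraction: E[X] = 220536650/387420489 ≈ 0.5692.
Is E[X] < 1? YES.
Since E[X] < 1, there exists a 3-coloring of K_{75} with no monochromatic K_7; hence R_3(7) > 75.

E[X] = 220536650/387420489 ≈ 0.5692; E[X] < 1, so R_3(7) > 75.


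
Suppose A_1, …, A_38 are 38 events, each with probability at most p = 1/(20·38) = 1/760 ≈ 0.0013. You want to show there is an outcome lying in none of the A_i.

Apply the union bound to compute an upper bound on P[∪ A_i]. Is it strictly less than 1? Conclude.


Union bound: P[∪_{i=1}^{38} A_i] ≤ Σ_i P[A_i] ≤ 38·p = 38·(1/760) = 1/20.
Numerically: 1/20 ≈ 0.0500.
Is 1/20 < 1? YES.
Since P[∪ A_i] ≤ 1/20 < 1, the complement has P[∩ A_i^c] ≥ 1 − 1/20 = 19/20 > 0, so some outcome avoids every A_i.

38·p = 1/20 ≈ 0.0500; existence CERTIFIED by the union bound.


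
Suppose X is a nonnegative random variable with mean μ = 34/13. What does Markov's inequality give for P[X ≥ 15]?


μ = E[X] = 34/13, a = 15.
Markov: P[X ≥ 15] ≤ μ/a = (34/13)/15 = 34/195.
Numerically: ≈ 0.1744.
(Since a = 15 > μ = 2.6154, the bound 34/195 is < 1 and informative.)

P[X ≥ 15] ≤ 34/195 ≈ 0.1744.


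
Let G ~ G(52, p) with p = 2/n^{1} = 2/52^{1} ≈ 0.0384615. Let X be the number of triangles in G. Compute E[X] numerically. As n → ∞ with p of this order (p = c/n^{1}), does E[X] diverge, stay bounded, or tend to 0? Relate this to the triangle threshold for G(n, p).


Number of potential triangles: C(52, 3) = 22100.
Each occurs with probability p³ ≈ (0.0384615)³ ≈ 5.68957670e-05.
By linearity: E[X] = C(52, 3)·p³ ≈ 22100 · 5.68957670e-05 ≈ 1.257396.
Here α = 1, so p = 2/n is exactly at the triangle threshold p ~ 1/n. Asymptotically E[X] → c³/6 = 2³/6 = 4/3 ≈ 1.333333, a bounded constant. In this regime the triangle count is asymptotically Poisson(c³/6).

E[X] ≈ 1.257396; in regime p = Θ(1/n^{1}) E[X] stays bounded (at the triangle threshold p ~ 1/n).


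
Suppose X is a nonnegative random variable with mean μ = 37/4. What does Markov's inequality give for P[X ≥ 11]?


μ = E[X] = 37/4, a = 11.
Markov: P[X ≥ 11] ≤ μ/a = (37/4)/11 = 37/44.
Numerically: ≈ 0.8409.
(Since a = 11 > μ = 9.2500, the bound 37/44 is < 1 and informative.)

P[X ≥ 11] ≤ 37/44 ≈ 0.8409.


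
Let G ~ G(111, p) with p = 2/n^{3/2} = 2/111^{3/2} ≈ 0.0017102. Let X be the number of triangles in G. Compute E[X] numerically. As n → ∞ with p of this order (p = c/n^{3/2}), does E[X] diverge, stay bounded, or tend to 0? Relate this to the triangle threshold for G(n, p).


Number of potential triangles: C(111, 3) = 221815.
Each occurs with probability p³ ≈ (0.0017102)³ ≈ 5.0019182e-09.
By linearity: E[X] = C(111, 3)·p³ ≈ 221815 · 5.0019182e-09 ≈ 0.00111.
Since α = 3/2 > 1, p = c/n^{3/2} = o(1/n) is below the triangle threshold p ~ 1/n. Asymptotically E[X] ~ (c³/6)·n^{3(1−α)} = (2³/6)·n^{-1.5} → 0, so by Markov's inequality G has no triangles w.h.p.

E[X] ≈ 0.00111; in regime p = Θ(1/n^{3/2}) E[X] tends to 0 (below the triangle threshold p ~ 1/n).


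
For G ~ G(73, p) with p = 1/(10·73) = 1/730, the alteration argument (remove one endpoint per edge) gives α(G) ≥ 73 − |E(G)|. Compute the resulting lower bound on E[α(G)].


E[|E(G)|] = C(73, 2)·p = 2628 · (1/730) = 18/5.
E[α(G)] ≥ n − E[|E(G)|] = 73 − 18/5 = 347/5.
Numerically: ≈ 69.40000.
(This is only a lower bound; the true E[α(G)] may be larger.)

E[α(G)] ≥ 347/5 ≈ 69.40000.


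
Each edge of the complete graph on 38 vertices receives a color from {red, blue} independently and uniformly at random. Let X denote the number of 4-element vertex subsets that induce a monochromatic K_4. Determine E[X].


Let X = Σ_S X_S over the C(38, 4) = 73815 subsets S of size 4, where X_S = 1 if the K_4 on S is monochromatic.
For a fixed S, the K_4 on S has C(4, 2) = 6 edges. P[all 6 edges red] = (1/2)^6, and likewise for blue, so P[monochromatic] = 2·(1/2)^6 = 2^{1 − 6} = 1/32.
Summing: E[X] = C(38, 4) · 2^{1 − 6} = 73815 · 1/32 = 73815/32.
Numerically: E[X] ≈ 2306.719.

E[X] = C(38,4)·2^(1−C(4,2)) = 73815/32 ≈ 2306.719.


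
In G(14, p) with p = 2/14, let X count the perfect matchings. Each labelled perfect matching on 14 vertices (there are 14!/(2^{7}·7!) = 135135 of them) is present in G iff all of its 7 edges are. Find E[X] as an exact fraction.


K_14 has 14!/(2^{7}·7!) = 135135 labelled perfect matchings.
For each such perfect matching H, let X_H = 1 if all 7 edges of H are present in G. Then P[X_H = 1] = p^{7} = (1/7)^{7} = 1/823543.
Summing the indicators: E[X] = Σ_H E[X_H] = 135135 · p^{7} = 135135 · 1/823543 = 19305/117649.
Numerically: E[X] ≈ 0.1641.

E[X] = 135135 · (1/7)^{7} = 19305/117649 ≈ 0.1641.


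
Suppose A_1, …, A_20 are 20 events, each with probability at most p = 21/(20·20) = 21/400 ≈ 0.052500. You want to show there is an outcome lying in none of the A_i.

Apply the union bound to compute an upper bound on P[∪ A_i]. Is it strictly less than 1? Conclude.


Union bound: P[∪_{i=1}^{20} A_i] ≤ Σ_i P[A_i] ≤ 20·p = 20·(21/400) = 21/20.
Numerically: 21/20 ≈ 1.050000.
Is 21/20 < 1? NO.
Since the bound 21/20 is ≥ 1, the union bound is uninformative here; it does NOT by itself certify existence.

20·p = 21/20 ≈ 1.050000; existence NOT certified by the union bound.


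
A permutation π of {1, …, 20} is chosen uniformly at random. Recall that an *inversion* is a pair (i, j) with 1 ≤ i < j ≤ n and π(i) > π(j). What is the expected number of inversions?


Write X = Σ X_I over the C(20, 2) = 190 pairs i < j, with X_I the indicator of one inversion.
There are 190 indicators.
For each fixed pair i < j, the values π(i) and π(j) are two distinct elements of {1, …, 20} in uniformly random order; by symmetry P[π(i) > π(j)] = 1/2.
By linearity: E[X] = 190 · (1/2) = C(20, 2) · (1/2) = 190/2 = 95 ≈ 95.00000.

E[X] = 95 = 95.00000.


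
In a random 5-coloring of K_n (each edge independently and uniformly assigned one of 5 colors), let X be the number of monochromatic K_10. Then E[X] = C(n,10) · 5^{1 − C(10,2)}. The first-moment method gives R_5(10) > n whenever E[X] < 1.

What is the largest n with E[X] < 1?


We need C(n, 10) · 5^{1 − 45} < 1, i.e. C(n, 10) < 5^{45 − 1} = 5684341886080801486968994140625.
Check values of n near the boundary:
  n = 5386: C(5386, 10) = 5613966214234562222231428510561; 5613966214234562222231428510561 < 5684341886080801486968994140625? YES
  n = 5387: C(5387, 10) = 5624406917627224603154306376491; 5624406917627224603154306376491 < 5684341886080801486968994140625? YES
  n = 5388: C(5388, 10) = 5634865093375880654852250419586; 5634865093375880654852250419586 < 5684341886080801486968994140625? YES
  n = 5389: C(5389, 10) = 5645340767466558997768874792926; 5645340767466558997768874792926 < 5684341886080801486968994140625? YES
  n = 5390: C(5390, 10) = 5655833965919099070255434039753; 5655833965919099070255434039753 < 5684341886080801486968994140625? YES
  n = 5391: C(5391, 10) = 5666344714787188828795213697883; 5666344714787188828795213697883 < 5684341886080801486968994140625? YES
  n = 5392: C(5392, 10) = 5676873040158402483252283957448; 5676873040158402483252283957448 < 5684341886080801486968994140625? YES
  n = 5393: C(5393, 10) = 5687418968154238267170642278008; 5687418968154238267170642278008 < 5684341886080801486968994140625? NO
  n = 5394: C(5394, 10) = 5697982524930156243149785372878; 5697982524930156243149785372878 < 5684341886080801486968994140625? NO
  n = 5395: C(5395, 10) = 5708563736675616143322765475706; 5708563736675616143322765475706 < 5684341886080801486968994140625? NO
The largest n with C(n, 10) < 5684341886080801486968994140625 is n = 5392 (where E[X] = 5676873040158402483252283957448/5684341886080801486968994140625 ≈ 0.99869). Hence R_5(10) > 5392, i.e. R_5(10) ≥ 5393.

Largest n = 5392; hence R_5(10) > 5392.


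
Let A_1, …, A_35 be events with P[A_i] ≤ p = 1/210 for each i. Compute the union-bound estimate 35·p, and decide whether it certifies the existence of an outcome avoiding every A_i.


Union bound: P[∪_{i=1}^{35} A_i] ≤ Σ_i P[A_i] ≤ 35·p = 35·(1/210) = 1/6.
Numerically: 1/6 ≈ 0.1666667.
Is 1/6 < 1? YES.
Since P[∪ A_i] ≤ 1/6 < 1, the complement has P[∩ A_i^c] ≥ 1 − 1/6 = 5/6 > 0, so some outcome avoids every A_i.

35·p = 1/6 ≈ 0.1666667; existence CERTIFIED by the union bound.


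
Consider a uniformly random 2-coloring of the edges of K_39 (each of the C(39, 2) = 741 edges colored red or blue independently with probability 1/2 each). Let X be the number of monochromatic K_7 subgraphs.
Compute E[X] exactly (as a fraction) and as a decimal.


Let X = Σ_S X_S over the C(39, 7) = 15380937 subsets S of size 7, where X_S = 1 if the K_7 on S is monochromatic.
For a fixed S, the K_7 on S has C(7, 2) = 21 edges. P[all 21 edges red] = (1/2)^21, and likewise for blue, so P[monochromatic] = 2·(1/2)^21 = 2^{1 − 21} = 1/1048576.
By linearity: E[X] = C(39, 7) · 2^{1 − 21} = 15380937 · 1/1048576 = 15380937/1048576.
Numerically: E[X] ≈ 14.668405.

E[X] = C(39,7)·2^(1−C(7,2)) = 15380937/1048576 ≈ 14.668405.


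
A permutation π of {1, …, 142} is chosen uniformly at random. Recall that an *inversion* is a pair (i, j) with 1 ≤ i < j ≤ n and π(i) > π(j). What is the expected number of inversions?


Write X = Σ X_I over the C(142, 2) = 10011 pairs i < j, with X_I the indicator of one inversion.
There are 10011 indicators.
For each fixed pair i < j, the values π(i) and π(j) are two distinct elements of {1, …, 142} in uniformly random order; by symmetry P[π(i) > π(j)] = 1/2.
By linearity: E[X] = 10011 · (1/2) = C(142, 2) · (1/2) = 10011/2 = 10011/2 ≈ 5005.5000.

E[X] = 10011/2 = 5005.5000.


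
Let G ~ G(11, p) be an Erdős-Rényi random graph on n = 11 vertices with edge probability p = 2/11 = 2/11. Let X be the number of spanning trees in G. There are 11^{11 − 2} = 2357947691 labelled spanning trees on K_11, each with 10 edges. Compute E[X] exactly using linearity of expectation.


K_11 has 11^{11 − 2} = 2357947691 labelled spanning trees.
For each such spanning tree H, let X_H = 1 if all 10 edges of H are present in G. Then P[X_H = 1] = p^{10} = (2/11)^{10} = 1024/25937424601.
Summing the indicators: E[X] = Σ_H E[X_H] = 2357947691 · p^{10} = 2357947691 · 1024/25937424601 = 1024/11.
Numerically: E[X] ≈ 93.091.

E[X] = 2357947691 · (2/11)^{10} = 1024/11 ≈ 93.091.


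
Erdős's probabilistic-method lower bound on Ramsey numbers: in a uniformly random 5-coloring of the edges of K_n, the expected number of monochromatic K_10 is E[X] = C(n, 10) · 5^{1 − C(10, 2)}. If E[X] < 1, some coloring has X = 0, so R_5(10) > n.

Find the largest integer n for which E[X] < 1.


We need C(n, 10) · 5^{1 − 45} < 1, i.e. C(n, 10) < 5^{45 − 1} = 5684341886080801486968994140625.
Check values of n near the boundary:
  n = 5386: C(5386, 10) = 5613966214234562222231428510561; 5613966214234562222231428510561 < 5684341886080801486968994140625? YES
  n = 5387: C(5387, 10) = 5624406917627224603154306376491; 5624406917627224603154306376491 < 5684341886080801486968994140625? YES
  n = 5388: C(5388, 10) = 5634865093375880654852250419586; 5634865093375880654852250419586 < 5684341886080801486968994140625? YES
  n = 5389: C(5389, 10) = 5645340767466558997768874792926; 5645340767466558997768874792926 < 5684341886080801486968994140625? YES
  n = 5390: C(5390, 10) = 5655833965919099070255434039753; 5655833965919099070255434039753 < 5684341886080801486968994140625? YES
  n = 5391: C(5391, 10) = 5666344714787188828795213697883; 5666344714787188828795213697883 < 5684341886080801486968994140625? YES
  n = 5392: C(5392, 10) = 5676873040158402483252283957448; 5676873040158402483252283957448 < 5684341886080801486968994140625? YES
  n = 5393: C(5393, 10) = 5687418968154238267170642278008; 5687418968154238267170642278008 < 5684341886080801486968994140625? NO
The largest n with C(n, 10) < 5684341886080801486968994140625 is n = 5392 (where E[X] = 5676873040158402483252283957448/5684341886080801486968994140625 ≈ 0.99869). Hence R_5(10) > 5392, i.e. R_5(10) ≥ 5393.

Largest n = 5392; hence R_5(10) > 5392.


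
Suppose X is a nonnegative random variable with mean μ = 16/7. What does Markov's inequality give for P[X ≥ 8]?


μ = E[X] = 16/7, a = 8.
Markov: P[X ≥ 8] ≤ μ/a = (16/7)/8 = 2/7.
Numerically: ≈ 0.285714.
(Since a = 8 > μ = 2.285714, the bound 2/7 is < 1 and informative.)

P[X ≥ 8] ≤ 2/7 ≈ 0.285714.


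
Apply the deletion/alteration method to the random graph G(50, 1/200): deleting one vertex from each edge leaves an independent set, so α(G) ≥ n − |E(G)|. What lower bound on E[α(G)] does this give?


E[|E(G)|] = C(50, 2)·p = 1225 · (1/200) = 49/8.
E[α(G)] ≥ n − E[|E(G)|] = 50 − 49/8 = 351/8.
Numerically: ≈ 43.875.
(This is only a lower bound; the true E[α(G)] may be larger.)

E[α(G)] ≥ 351/8 ≈ 43.875.


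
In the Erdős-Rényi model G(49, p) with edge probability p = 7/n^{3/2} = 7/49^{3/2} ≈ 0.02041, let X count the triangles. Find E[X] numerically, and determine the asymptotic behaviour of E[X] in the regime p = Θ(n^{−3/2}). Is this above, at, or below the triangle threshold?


Number of potential triangles: C(49, 3) = 18424.
Each occurs with probability p³ ≈ (0.02041)³ ≈ 8.499860e-06.
By linearity: E[X] = C(49, 3)·p³ ≈ 18424 · 8.499860e-06 ≈ 0.1566.
Since α = 3/2 > 1, p = c/n^{3/2} = o(1/n) is below the triangle threshold p ~ 1/n. Asymptotically E[X] ~ (c³/6)·n^{3(1−α)} = (7³/6)·n^{-1.5} → 0, so by Markov's inequality G has no triangles w.h.p.

E[X] ≈ 0.1566; in regime p = Θ(1/n^{3/2}) E[X] tends to 0 (below the triangle threshold p ~ 1/n).


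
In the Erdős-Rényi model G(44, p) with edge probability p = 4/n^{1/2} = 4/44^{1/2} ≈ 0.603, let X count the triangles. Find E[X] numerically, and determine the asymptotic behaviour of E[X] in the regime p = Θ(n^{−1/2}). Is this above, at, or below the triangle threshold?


Number of potential triangles: C(44, 3) = 13244.
Each occurs with probability p³ ≈ (0.603)³ ≈ 2.19281e-01.
By linearity: E[X] = C(44, 3)·p³ ≈ 13244 · 2.19281e-01 ≈ 2904.157.
Since α = 1/2 < 1, p = c/n^{1/2} ≫ 1/n is above the triangle threshold p ~ 1/n. Asymptotically E[X] ~ (c³/6)·n^{3(1−α)} = (4³/6)·n^{1.5} → ∞; triangles are abundant w.h.p.

E[X] ≈ 2904.157; in regime p = Θ(1/n^{1/2}) E[X] diverges (above the triangle threshold p ~ 1/n).


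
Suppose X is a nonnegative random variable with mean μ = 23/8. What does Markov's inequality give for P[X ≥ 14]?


μ = E[X] = 23/8, a = 14.
Markov: P[X ≥ 14] ≤ μ/a = (23/8)/14 = 23/112.
Numerically: ≈ 0.205.
(Since a = 14 > μ = 2.875, the bound 23/112 is < 1 and informative.)

P[X ≥ 14] ≤ 23/112 ≈ 0.205.


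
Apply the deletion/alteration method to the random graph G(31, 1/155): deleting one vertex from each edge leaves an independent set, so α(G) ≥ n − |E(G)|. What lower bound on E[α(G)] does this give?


E[|E(G)|] = C(31, 2)·p = 465 · (1/155) = 3.
E[α(G)] ≥ n − E[|E(G)|] = 31 − 3 = 28.
Numerically: ≈ 28.0000.
(This is only a lower bound; the true E[α(G)] may be larger.)

E[α(G)] ≥ 28 ≈ 28.0000.


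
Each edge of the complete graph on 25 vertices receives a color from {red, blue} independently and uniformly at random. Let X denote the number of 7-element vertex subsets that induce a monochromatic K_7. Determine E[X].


Let X = Σ_S X_S over the C(25, 7) = 480700 subsets S of size 7, where X_S = 1 if the K_7 on S is monochromatic.
For a fixed S, the K_7 on S has C(7, 2) = 21 edges. P[all 21 edges red] = (1/2)^21, and likewise for blue, so P[monochromatic] = 2·(1/2)^21 = 2^{1 − 21} = 1/1048576.
By linearity of expectation: E[X] = C(25, 7) · 2^{1 − 21} = 480700 · 1/1048576 = 120175/262144.
Numerically: E[X] ≈ 0.458431.

E[X] = C(25,7)·2^(1−C(7,2)) = 120175/262144 ≈ 0.458431.


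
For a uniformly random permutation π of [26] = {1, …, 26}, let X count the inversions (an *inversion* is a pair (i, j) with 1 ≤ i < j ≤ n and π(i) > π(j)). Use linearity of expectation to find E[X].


Write X = Σ X_I over the C(26, 2) = 325 pairs i < j, with X_I the indicator of one inversion.
There are 325 indicators.
For each fixed pair i < j, the values π(i) and π(j) are two distinct elements of {1, …, 26} in uniformly random order; by symmetry P[π(i) > π(j)] = 1/2.
By linearity: E[X] = 325 · (1/2) = C(26, 2) · (1/2) = 325/2 = 325/2 ≈ 162.50000.

E[X] = 325/2 = 162.50000.


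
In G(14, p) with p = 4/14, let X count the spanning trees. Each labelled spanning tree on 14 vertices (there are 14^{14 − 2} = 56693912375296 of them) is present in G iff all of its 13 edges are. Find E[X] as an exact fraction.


K_14 has 14^{14 − 2} = 56693912375296 labelled spanning trees.
For each such spanning tree H, let X_H = 1 if all 13 edges of H are present in G. Then P[X_H = 1] = p^{13} = (2/7)^{13} = 8192/96889010407.
Summing the indicators: E[X] = Σ_H E[X_H] = 56693912375296 · p^{13} = 56693912375296 · 8192/96889010407 = 33554432/7.
Numerically: E[X] ≈ 4.793e+06.

E[X] = 56693912375296 · (2/7)^{13} = 33554432/7 ≈ 4.793e+06.


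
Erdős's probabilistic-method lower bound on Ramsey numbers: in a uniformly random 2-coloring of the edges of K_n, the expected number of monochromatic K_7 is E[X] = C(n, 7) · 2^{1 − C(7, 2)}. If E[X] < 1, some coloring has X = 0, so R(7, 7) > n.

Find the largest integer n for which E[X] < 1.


We need C(n, 7) · 2^{1 − 21} < 1, i.e. C(n, 7) < 2^{21 − 1} = 1048576.
Check values of n near the boundary:
  n = 22: C(22, 7) = 170544; 170544 < 1048576? YES
  n = 23: C(23, 7) = 245157; 245157 < 1048576? YES
  n = 24: C(24, 7) = 346104; 346104 < 1048576? YES
  n = 25: C(25, 7) = 480700; 480700 < 1048576? YES
  n = 26: C(26, 7) = 657800; 657800 < 1048576? YES
  n = 27: C(27, 7) = 888030; 888030 < 1048576? YES
  n = 28: C(28, 7) = 1184040; 1184040 < 1048576? NO
The largest n with C(n, 7) < 1048576 is n = 27 (where E[X] = 444015/524288 ≈ 0.846891). Hence R(7, 7) > 27, i.e. R(7, 7) ≥ 28.

Largest n = 27; hence R(7, 7) > 27.


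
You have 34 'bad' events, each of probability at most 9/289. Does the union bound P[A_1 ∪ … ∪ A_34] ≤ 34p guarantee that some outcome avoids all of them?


Union bound: P[∪_{i=1}^{34} A_i] ≤ Σ_i P[A_i] ≤ 34·p = 34·(9/289) = 18/17.
Numerically: 18/17 ≈ 1.0588.
Is 18/17 < 1? NO.
Since the bound 18/17 is ≥ 1, the union bound is uninformative here; it does NOT by itself certify existence.

34·p = 18/17 ≈ 1.0588; existence NOT certified by the union bound.


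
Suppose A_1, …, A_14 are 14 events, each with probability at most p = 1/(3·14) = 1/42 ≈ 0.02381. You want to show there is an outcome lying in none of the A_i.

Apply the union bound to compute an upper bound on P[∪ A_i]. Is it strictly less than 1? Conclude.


Union bound: P[∪_{i=1}^{14} A_i] ≤ Σ_i P[A_i] ≤ 14·p = 14·(1/42) = 1/3.
Numerically: 1/3 ≈ 0.33333.
Is 1/3 < 1? YES.
Since P[∪ A_i] ≤ 1/3 < 1, the complement has P[∩ A_i^c] ≥ 1 − 1/3 = 2/3 > 0, so some outcome avoids every A_i.

14·p = 1/3 ≈ 0.33333; existence CERTIFIED by the union bound.


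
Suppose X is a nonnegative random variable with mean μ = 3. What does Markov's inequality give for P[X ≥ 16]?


μ = E[X] = 3, a = 16.
Markov: P[X ≥ 16] ≤ μ/a = (3)/16 = 3/16.
Numerically: ≈ 0.187500.
(Since a = 16 > μ = 3.000000, the bound 3/16 is < 1 and informative.)

P[X ≥ 16] ≤ 3/16 ≈ 0.187500.


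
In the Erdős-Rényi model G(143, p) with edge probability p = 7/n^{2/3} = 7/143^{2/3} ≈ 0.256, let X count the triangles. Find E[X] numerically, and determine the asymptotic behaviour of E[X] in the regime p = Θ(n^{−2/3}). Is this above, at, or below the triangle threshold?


Number of potential triangles: C(143, 3) = 477191.
Each occurs with probability p³ ≈ (0.256)³ ≈ 1.67734e-02.
By linearity: E[X] = C(143, 3)·p³ ≈ 477191 · 1.67734e-02 ≈ 8004.133.
Since α = 2/3 < 1, p = c/n^{2/3} ≫ 1/n is above the triangle threshold p ~ 1/n. Asymptotically E[X] ~ (c³/6)·n^{3(1−α)} = (7³/6)·n^{1} → ∞; triangles are abundant w.h.p.

E[X] ≈ 8004.133; in regime p = Θ(1/n^{2/3}) E[X] diverges (above the triangle threshold p ~ 1/n).


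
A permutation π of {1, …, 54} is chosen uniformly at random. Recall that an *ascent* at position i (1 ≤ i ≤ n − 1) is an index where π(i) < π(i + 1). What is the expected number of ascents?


Write X = Σ X_I over i = 1, …, 53, with X_I the indicator of one ascent.
There are 53 indicators.
For each fixed i, the pair (π(i), π(i+1)) is a uniformly random ordered pair of distinct values from {1, …, 54}; by symmetry P[π(i) < π(i+1)] = 1/2.
By linearity: E[X] = 53 · (1/2) = (54 − 1) · (1/2) = 53/2 ≈ 26.5000.

E[X] = 53/2 = 26.5000.


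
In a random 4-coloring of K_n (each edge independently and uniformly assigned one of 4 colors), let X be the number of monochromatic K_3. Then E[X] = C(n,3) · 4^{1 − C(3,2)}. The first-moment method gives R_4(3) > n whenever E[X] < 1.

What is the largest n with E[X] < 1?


We need C(n, 3) · 4^{1 − 3} < 1, i.e. C(n, 3) < 4^{3 − 1} = 16.
Check values of n near the boundary:
  n = 3: C(3, 3) = 1; 1 < 16? YES
  n = 4: C(4, 3) = 4; 4 < 16? YES
  n = 5: C(5, 3) = 10; 10 < 16? YES
  n = 6: C(6, 3) = 20; 20 < 16? NO
  n = 7: C(7, 3) = 35; 35 < 16? NO
  n = 8: C(8, 3) = 56; 56 < 16? NO
The largest n with C(n, 3) < 16 is n = 5 (where E[X] = 5/8 ≈ 0.625000). Hence R_4(3) > 5, i.e. R_4(3) ≥ 6.

Largest n = 5; hence R_4(3) > 5.


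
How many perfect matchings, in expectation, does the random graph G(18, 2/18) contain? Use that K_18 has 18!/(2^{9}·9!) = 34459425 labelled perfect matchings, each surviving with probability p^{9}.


K_18 has 18!/(2^{9}·9!) = 34459425 labelled perfect matchings.
For each such perfect matching H, let X_H = 1 if all 9 edges of H are present in G. Then P[X_H = 1] = p^{9} = (1/9)^{9} = 1/387420489.
Summing the indicators: E[X] = Σ_H E[X_H] = 34459425 · p^{9} = 34459425 · 1/387420489 = 425425/4782969.
Numerically: E[X] ≈ 0.0889458.

E[X] = 34459425 · (1/9)^{9} = 425425/4782969 ≈ 0.0889458.


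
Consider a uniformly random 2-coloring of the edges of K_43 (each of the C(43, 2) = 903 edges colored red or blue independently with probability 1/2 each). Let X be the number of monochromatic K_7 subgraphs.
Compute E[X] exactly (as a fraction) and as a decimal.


Let X = Σ_S X_S over the C(43, 7) = 32224114 subsets S of size 7, where X_S = 1 if the K_7 on S is monochromatic.
For a fixed S, the K_7 on S has C(7, 2) = 21 edges. P[all 21 edges red] = (1/2)^21, and likewise for blue, so P[monochromatic] = 2·(1/2)^21 = 2^{1 − 21} = 1/1048576.
By linearity of expectation: E[X] = C(43, 7) · 2^{1 − 21} = 32224114 · 1/1048576 = 16112057/524288.
Numerically: E[X] ≈ 30.731310.

E[X] = C(43,7)·2^(1−C(7,2)) = 16112057/524288 ≈ 30.731310.


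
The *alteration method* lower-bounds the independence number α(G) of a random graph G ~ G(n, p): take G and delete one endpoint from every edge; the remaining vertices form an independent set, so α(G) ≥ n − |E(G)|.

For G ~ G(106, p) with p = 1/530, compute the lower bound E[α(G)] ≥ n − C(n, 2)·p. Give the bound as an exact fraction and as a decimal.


E[|E(G)|] = C(106, 2)·p = 5565 · (1/530) = 21/2.
E[α(G)] ≥ n − E[|E(G)|] = 106 − 21/2 = 191/2.
Numerically: ≈ 95.5000.
(This is only a lower bound; the true E[α(G)] may be larger.)

E[α(G)] ≥ 191/2 ≈ 95.5000.


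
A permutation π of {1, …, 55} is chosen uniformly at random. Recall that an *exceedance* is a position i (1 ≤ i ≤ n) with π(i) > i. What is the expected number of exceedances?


Write X = Σ_{i=1}^{55} X_i, where X_i = 1_{π(i) > i}.
For each fixed i, π(i) is uniform over {1, …, 55} (marginal of a uniform permutation), so P[π(i) > i] = (n − i)/n. Summing: Σ_{i=1}^{55} (n − i)/n = (0 + 1 + … + 54)/55 = 55(55 − 1)/(2·55) = (55 − 1)/2.
Hence E[X] = Σ_{i=1}^{55} (55 − i)/55 = 27 ≈ 27.0000.

E[X] = 27 = 27.0000.


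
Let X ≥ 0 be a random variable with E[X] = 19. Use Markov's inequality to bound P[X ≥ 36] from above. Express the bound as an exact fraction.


μ = E[X] = 19, a = 36.
Markov: P[X ≥ 36] ≤ μ/a = (19)/36 = 19/36.
Numerically: ≈ 0.5278.
(Since a = 36 > μ = 19.0000, the bound 19/36 is < 1 and informative.)

P[X ≥ 36] ≤ 19/36 ≈ 0.5278.


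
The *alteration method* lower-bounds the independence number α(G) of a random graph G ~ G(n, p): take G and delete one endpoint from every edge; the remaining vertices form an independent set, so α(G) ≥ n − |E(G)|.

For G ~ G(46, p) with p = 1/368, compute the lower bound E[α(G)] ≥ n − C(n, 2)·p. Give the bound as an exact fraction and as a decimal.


E[|E(G)|] = C(46, 2)·p = 1035 · (1/368) = 45/16.
E[α(G)] ≥ n − E[|E(G)|] = 46 − 45/16 = 691/16.
Numerically: ≈ 43.188.
(This is only a lower bound; the true E[α(G)] may be larger.)

E[α(G)] ≥ 691/16 ≈ 43.188.


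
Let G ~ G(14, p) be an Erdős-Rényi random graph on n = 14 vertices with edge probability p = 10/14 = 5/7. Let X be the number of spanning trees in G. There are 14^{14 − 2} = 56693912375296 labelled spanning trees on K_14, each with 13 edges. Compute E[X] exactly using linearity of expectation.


K_14 has 14^{14 − 2} = 56693912375296 labelled spanning trees.
For each such spanning tree H, let X_H = 1 if all 13 edges of H are present in G. Then P[X_H = 1] = p^{13} = (5/7)^{13} = 1220703125/96889010407.
By linearity: E[X] = Σ_H E[X_H] = 56693912375296 · p^{13} = 56693912375296 · 1220703125/96889010407 = 5000000000000/7.
Numerically: E[X] ≈ 7.143e+11.

E[X] = 56693912375296 · (5/7)^{13} = 5000000000000/7 ≈ 7.143e+11.


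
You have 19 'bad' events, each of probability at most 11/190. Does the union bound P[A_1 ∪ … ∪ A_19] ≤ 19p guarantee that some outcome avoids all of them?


Union bound: P[∪_{i=1}^{19} A_i] ≤ Σ_i P[A_i] ≤ 19·p = 19·(11/190) = 11/10.
Numerically: 11/10 ≈ 1.1000.
Is 11/10 < 1? NO.
Since the bound 11/10 is ≥ 1, the union bound is uninformative here; it does NOT by itself certify existence.

19·p = 11/10 ≈ 1.1000; existence NOT certified by the union bound.


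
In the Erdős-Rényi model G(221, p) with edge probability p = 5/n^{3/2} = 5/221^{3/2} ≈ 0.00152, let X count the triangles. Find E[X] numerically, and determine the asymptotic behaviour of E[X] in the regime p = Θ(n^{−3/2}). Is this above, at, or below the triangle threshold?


Number of potential triangles: C(221, 3) = 1774630.
Each occurs with probability p³ ≈ (0.00152)³ ≈ 3.52488e-09.
By linearity: E[X] = C(221, 3)·p³ ≈ 1774630 · 3.52488e-09 ≈ 0.006.
Since α = 3/2 > 1, p = c/n^{3/2} = o(1/n) is below the triangle threshold p ~ 1/n. Asymptotically E[X] ~ (c³/6)·n^{3(1−α)} = (5³/6)·n^{-1.5} → 0, so by Markov's inequality G has no triangles w.h.p.

E[X] ≈ 0.006; in regime p = Θ(1/n^{3/2}) E[X] tends to 0 (below the triangle threshold p ~ 1/n).


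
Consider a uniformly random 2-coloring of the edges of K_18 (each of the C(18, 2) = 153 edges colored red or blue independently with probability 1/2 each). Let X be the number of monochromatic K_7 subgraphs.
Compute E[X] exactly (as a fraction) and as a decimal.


Let X = Σ_S X_S over the C(18, 7) = 31824 subsets S of size 7, where X_S = 1 if the K_7 on S is monochromatic.
For a fixed S, the K_7 on S has C(7, 2) = 21 edges. P[all 21 edges red] = (1/2)^21, and likewise for blue, so P[monochromatic] = 2·(1/2)^21 = 2^{1 − 21} = 1/1048576.
Summing: E[X] = C(18, 7) · 2^{1 − 21} = 31824 · 1/1048576 = 1989/65536.
Numerically: E[X] ≈ 0.03035.

E[X] = C(18,7)·2^(1−C(7,2)) = 1989/65536 ≈ 0.03035.


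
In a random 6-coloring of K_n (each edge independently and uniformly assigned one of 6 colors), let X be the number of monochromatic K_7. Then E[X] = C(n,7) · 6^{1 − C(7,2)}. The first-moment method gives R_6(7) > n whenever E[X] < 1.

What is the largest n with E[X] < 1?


We need C(n, 7) · 6^{1 − 21} < 1, i.e. C(n, 7) < 6^{21 − 1} = 3656158440062976.
Check values of n near the boundary:
  n = 567: C(567, 7) = 3601671315933933; 3601671315933933 < 3656158440062976? YES
  n = 568: C(568, 7) = 3646611956239704; 3646611956239704 < 3656158440062976? YES
  n = 569: C(569, 7) = 3692032389858348; 3692032389858348 < 3656158440062976? NO
  n = 570: C(570, 7) = 3737936877831720; 3737936877831720 < 3656158440062976? NO
The largest n with C(n, 7) < 3656158440062976 is n = 568 (where E[X] = 16882462760369/16926659444736 ≈ 0.997389). Hence R_6(7) > 568, i.e. R_6(7) ≥ 569.

Largest n = 568; hence R_6(7) > 568.
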